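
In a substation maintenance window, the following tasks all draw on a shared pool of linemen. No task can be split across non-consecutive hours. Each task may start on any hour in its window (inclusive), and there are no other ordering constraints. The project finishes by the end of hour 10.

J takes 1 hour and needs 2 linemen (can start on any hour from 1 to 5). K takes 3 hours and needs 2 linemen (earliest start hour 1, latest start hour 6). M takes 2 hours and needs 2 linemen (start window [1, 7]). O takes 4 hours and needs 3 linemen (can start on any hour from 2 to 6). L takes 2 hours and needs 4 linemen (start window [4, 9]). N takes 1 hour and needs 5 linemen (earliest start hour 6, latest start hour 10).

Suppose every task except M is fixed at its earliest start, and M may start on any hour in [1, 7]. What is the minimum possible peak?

M@1: h1:6  h2:7  h3:5  h4:7  h5:7  h6:5  h7:0  h8:0  h9:0  h10:0 → peak 7
M@2: h1:4  h2:7  h3:7  h4:7  h5:7  h6:5  h7:0  h8:0  h9:0  h10:0 → peak 7
M@3: h1:4  h2:5  h3:7  h4:9  h5:7  h6:5  h7:0  h8:0  h9:0  h10:0 → peak 9
M@4: h1:4  h2:5  h3:5  h4:9  h5:9  h6:5  h7:0  h8:0  h9:0  h10:0 → peak 9
M@5: h1:4  h2:5  h3:5  h4:7  h5:9  h6:7  h7:0  h8:0  h9:0  h10:0 → peak 9
M@6: h1:4  h2:5  h3:5  h4:7  h5:7  h6:7  h7:2  h8:0  h9:0  h10:0 → peak 7
M@7: h1:4  h2:5  h3:5  h4:7  h5:7  h6:5  h7:2  h8:2  h9:0  h10:0 → peak 7
Best is M@1, peak 7.

7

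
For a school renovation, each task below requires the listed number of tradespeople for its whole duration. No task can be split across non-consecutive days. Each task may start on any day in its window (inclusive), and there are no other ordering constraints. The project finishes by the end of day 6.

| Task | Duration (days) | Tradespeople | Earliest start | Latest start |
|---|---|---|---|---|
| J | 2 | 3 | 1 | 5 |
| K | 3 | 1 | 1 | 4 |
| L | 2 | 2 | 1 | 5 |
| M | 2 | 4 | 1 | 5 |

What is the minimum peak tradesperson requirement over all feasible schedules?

Early-start (J@1, K@1, L@1, M@1) gives peak 10: d1:10  d2:10  d3:1  d4:0  d5:0  d6:0.
Shift L→3, M→5.
Schedule J@1, K@1, L@3, M@5: d1:4  d2:4  d3:3  d4:2  d5:4  d6:4 — peak 4.
Total tradesperson-days = 21 over 6 days ⇒ peak ≥ ⌈21/6⌉ = 4, so 4 is optimal.

4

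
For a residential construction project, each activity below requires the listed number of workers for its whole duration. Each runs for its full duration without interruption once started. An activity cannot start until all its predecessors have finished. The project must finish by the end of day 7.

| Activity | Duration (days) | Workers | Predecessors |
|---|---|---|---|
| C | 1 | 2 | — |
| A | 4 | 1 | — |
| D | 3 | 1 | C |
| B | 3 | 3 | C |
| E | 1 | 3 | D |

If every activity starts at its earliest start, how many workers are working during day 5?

At early start, day 5 has: E.
Demand: 3 = 3.

3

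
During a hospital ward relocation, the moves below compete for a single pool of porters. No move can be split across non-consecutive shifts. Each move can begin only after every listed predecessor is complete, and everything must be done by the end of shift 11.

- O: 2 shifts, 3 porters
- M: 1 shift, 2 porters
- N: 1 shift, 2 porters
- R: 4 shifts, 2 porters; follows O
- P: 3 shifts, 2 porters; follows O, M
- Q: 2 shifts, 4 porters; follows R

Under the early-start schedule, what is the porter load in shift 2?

3

At early start, shift 2 has: O.
Demand: 3 = 3.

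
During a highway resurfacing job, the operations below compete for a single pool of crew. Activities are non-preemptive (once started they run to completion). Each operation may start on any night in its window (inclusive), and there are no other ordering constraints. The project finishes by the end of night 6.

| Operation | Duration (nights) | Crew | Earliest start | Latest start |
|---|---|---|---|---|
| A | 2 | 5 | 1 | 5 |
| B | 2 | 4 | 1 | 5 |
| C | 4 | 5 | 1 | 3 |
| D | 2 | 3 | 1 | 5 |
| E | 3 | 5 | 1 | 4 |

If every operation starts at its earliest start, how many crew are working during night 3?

10

At early start, night 3 has: C, E.
Demand: 5 + 5 = 10.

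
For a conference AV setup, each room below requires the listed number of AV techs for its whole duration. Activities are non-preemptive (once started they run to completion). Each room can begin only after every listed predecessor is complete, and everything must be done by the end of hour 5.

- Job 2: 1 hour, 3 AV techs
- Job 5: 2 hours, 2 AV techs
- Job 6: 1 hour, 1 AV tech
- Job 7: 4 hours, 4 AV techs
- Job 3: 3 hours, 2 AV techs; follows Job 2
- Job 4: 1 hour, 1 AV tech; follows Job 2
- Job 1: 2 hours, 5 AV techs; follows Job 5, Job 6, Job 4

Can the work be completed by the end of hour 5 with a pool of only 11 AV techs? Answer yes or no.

Schedule Job 2@1, Job 5@1, Job 6@1, Job 7@1, Job 3@2, Job 4@2, Job 1@3: h1:10  h2:9  h3:11  h4:11  h5:0 — peak 11 ≤ 11.

yes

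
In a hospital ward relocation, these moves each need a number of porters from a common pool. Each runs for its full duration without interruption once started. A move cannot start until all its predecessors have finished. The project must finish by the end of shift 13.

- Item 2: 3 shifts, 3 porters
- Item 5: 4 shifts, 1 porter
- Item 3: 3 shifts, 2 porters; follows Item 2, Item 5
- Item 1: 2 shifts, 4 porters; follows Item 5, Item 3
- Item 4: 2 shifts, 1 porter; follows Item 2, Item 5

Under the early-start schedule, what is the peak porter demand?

4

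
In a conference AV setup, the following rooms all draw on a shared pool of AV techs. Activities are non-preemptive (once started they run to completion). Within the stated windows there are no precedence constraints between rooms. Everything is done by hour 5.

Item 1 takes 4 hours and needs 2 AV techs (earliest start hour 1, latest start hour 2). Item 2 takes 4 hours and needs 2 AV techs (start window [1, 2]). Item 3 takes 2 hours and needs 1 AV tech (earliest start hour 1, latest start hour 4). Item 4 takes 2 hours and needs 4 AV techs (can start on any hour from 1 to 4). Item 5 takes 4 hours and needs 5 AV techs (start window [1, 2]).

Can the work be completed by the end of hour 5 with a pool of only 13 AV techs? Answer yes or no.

yes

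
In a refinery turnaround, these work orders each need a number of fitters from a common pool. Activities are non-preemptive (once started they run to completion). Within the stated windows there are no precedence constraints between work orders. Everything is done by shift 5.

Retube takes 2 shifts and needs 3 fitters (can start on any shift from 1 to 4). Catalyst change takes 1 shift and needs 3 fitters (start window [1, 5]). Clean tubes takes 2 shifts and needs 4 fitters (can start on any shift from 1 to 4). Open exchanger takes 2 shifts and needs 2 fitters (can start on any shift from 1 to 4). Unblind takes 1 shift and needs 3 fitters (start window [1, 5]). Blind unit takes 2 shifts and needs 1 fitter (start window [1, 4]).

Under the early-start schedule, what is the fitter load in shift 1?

16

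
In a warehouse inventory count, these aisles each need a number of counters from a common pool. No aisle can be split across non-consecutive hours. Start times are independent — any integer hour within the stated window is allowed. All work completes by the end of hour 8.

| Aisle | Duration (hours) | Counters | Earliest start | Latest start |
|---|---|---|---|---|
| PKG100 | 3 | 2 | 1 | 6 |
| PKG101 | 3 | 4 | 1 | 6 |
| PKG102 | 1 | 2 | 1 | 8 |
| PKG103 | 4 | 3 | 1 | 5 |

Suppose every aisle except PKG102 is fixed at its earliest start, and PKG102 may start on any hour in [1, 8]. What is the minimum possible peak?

PKG102@1: h1:11  h2:9  h3:9  h4:3  h5:0  h6:0  h7:0  h8:0 → peak 11
PKG102@2: h1:9  h2:11  h3:9  h4:3  h5:0  h6:0  h7:0  h8:0 → peak 11
PKG102@3: h1:9  h2:9  h3:11  h4:3  h5:0  h6:0  h7:0  h8:0 → peak 11
PKG102@4: h1:9  h2:9  h3:9  h4:5  h5:0  h6:0  h7:0  h8:0 → peak 9
PKG102@5: h1:9  h2:9  h3:9  h4:3  h5:2  h6:0  h7:0  h8:0 → peak 9
PKG102@6: h1:9  h2:9  h3:9  h4:3  h5:0  h6:2  h7:0  h8:0 → peak 9
PKG102@7: h1:9  h2:9  h3:9  h4:3  h5:0  h6:0  h7:2  h8:0 → peak 9
PKG102@8: h1:9  h2:9  h3:9  h4:3  h5:0  h6:0  h7:0  h8:2 → peak 9
Best is PKG102@4, peak 9.

9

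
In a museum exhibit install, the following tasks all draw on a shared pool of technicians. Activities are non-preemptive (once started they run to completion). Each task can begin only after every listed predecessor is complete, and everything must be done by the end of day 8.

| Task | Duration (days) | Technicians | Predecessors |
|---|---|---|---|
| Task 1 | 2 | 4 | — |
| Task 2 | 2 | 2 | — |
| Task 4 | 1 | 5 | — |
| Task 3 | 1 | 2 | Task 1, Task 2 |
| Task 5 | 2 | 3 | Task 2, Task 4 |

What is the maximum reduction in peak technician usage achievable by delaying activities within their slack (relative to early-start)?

6

Early-start peak: d1:11  d2:6  d3:5  d4:3  d5:0  d6:0  d7:0  d8:0 ⇒ 11.
Leveled (Task 1@1, Task 2@3, Task 4@5, Task 3@6, Task 5@6): d1:4  d2:4  d3:2  d4:2  d5:5  d6:5  d7:3  d8:0 ⇒ 5.
Reduction 11 − 5 = 6.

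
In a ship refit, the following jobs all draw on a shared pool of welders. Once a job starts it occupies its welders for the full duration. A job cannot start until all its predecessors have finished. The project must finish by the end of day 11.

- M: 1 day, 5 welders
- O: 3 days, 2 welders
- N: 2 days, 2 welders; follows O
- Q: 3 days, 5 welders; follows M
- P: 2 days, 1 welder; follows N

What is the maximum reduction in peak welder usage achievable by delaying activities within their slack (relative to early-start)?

2

Early-start peak: d1:7  d2:7  d3:7  d4:7  d5:2  d6:1  d7:1  d8:0  d9:0  d10:0  d11:0 ⇒ 7.
Leveled (M@1, O@2, N@5, Q@7, P@10): d1:5  d2:2  d3:2  d4:2  d5:2  d6:2  d7:5  d8:5  d9:5  d10:1  d11:1 ⇒ 5.
Reduction 7 − 5 = 2.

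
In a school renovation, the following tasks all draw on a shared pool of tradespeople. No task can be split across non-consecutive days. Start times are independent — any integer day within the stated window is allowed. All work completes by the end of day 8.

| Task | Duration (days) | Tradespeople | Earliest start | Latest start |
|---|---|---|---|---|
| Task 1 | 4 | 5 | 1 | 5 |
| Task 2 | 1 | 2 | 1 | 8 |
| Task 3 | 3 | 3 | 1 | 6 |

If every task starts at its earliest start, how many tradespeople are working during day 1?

At early start, day 1 has: Task 1, Task 2, Task 3.
Demand: 5 + 2 + 3 = 10.

10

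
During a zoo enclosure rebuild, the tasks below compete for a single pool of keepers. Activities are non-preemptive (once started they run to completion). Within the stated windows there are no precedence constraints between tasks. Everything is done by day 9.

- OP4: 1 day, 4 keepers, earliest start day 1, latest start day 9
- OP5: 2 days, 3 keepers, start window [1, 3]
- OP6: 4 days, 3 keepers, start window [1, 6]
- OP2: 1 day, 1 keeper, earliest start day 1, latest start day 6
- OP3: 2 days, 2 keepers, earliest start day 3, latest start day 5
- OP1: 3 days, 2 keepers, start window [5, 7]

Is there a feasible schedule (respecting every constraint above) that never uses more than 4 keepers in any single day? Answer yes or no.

The minimum achievable peak is 5; 4 < 5, so no feasible schedule stays within the cap.

no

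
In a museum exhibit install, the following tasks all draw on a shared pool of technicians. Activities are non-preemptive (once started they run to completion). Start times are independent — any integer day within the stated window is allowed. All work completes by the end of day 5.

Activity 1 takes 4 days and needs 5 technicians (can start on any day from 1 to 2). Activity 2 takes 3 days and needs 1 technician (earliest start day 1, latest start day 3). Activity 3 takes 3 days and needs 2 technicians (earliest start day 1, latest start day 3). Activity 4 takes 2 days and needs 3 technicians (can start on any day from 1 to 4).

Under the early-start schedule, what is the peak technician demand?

11

Early-start schedule: Activity 1@1, Activity 2@1, Activity 3@1, Activity 4@1.
Load per day: day 1: 11, day 2: 11, day 3: 8, day 4: 5, day 5: 0.
Peak is 11.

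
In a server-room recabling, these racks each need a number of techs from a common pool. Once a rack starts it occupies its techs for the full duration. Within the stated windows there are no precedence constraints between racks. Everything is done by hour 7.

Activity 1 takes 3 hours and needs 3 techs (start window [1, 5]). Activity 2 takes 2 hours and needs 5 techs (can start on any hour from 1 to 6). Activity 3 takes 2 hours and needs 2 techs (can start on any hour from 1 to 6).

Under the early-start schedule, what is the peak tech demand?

Early-start schedule: Activity 1@1, Activity 2@1, Activity 3@1.
Load per hour: hour 1: 10, hour 2: 10, hour 3: 3, hour 4: 0, hour 5: 0, hour 6: 0, hour 7: 0.
Peak is 10.

10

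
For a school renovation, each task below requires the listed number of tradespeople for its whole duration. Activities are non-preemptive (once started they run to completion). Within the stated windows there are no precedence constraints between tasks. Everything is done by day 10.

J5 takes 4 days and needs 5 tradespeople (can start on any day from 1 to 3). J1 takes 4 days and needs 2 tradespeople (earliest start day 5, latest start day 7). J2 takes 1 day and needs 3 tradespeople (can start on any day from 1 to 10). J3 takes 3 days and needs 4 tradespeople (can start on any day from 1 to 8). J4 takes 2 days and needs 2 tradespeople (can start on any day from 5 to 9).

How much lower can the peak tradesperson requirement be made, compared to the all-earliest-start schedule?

Early-start peak: d1:12  d2:9  d3:9  d4:5  d5:4  d6:4  d7:2  d8:2  d9:0  d10:0 ⇒ 12.
Leveled (J5@1, J1@5, J2@5, J3@6, J4@9): d1:5  d2:5  d3:5  d4:5  d5:5  d6:6  d7:6  d8:6  d9:2  d10:2 ⇒ 6.
Reduction 12 − 6 = 6.

6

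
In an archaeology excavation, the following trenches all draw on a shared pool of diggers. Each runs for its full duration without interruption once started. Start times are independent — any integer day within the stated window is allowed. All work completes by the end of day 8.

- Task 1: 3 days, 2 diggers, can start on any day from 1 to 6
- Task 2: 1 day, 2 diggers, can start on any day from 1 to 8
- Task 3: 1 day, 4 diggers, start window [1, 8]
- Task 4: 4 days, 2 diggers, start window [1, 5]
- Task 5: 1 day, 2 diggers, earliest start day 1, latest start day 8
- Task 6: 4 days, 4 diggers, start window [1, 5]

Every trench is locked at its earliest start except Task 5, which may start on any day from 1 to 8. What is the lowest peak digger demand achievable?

Task 5@1: d1:16  d2:8  d3:8  d4:6  d5:0  d6:0  d7:0  d8:0 → peak 16
Task 5@2: d1:14  d2:10  d3:8  d4:6  d5:0  d6:0  d7:0  d8:0 → peak 14
Task 5@3: d1:14  d2:8  d3:10  d4:6  d5:0  d6:0  d7:0  d8:0 → peak 14
Task 5@4: d1:14  d2:8  d3:8  d4:8  d5:0  d6:0  d7:0  d8:0 → peak 14
Task 5@5: d1:14  d2:8  d3:8  d4:6  d5:2  d6:0  d7:0  d8:0 → peak 14
Task 5@6: d1:14  d2:8  d3:8  d4:6  d5:0  d6:2  d7:0  d8:0 → peak 14
Task 5@7: d1:14  d2:8  d3:8  d4:6  d5:0  d6:0  d7:2  d8:0 → peak 14
Task 5@8: d1:14  d2:8  d3:8  d4:6  d5:0  d6:0  d7:0  d8:2 → peak 14
Best is Task 5@2, peak 14.

14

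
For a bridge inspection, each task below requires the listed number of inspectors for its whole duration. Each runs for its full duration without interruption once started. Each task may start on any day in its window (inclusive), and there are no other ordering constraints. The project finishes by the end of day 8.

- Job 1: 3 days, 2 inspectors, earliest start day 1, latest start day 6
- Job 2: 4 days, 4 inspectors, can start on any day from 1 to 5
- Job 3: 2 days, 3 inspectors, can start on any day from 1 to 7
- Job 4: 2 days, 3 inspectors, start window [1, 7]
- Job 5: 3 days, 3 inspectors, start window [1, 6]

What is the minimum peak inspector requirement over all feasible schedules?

Early-start (Job 1@1, Job 2@1, Job 3@1, Job 4@1, Job 5@1) gives peak 15: d1:15  d2:15  d3:9  d4:4  d5:0  d6:0  d7:0  d8:0.
Shift Job 3→5, Job 4→7, Job 5→5.
Schedule Job 1@1, Job 2@1, Job 3@5, Job 4@7, Job 5@5: d1:6  d2:6  d3:6  d4:4  d5:6  d6:6  d7:6  d8:3 — peak 6.
Total inspector-days = 43 over 8 days ⇒ peak ≥ ⌈43/8⌉ = 6, so 6 is optimal.

6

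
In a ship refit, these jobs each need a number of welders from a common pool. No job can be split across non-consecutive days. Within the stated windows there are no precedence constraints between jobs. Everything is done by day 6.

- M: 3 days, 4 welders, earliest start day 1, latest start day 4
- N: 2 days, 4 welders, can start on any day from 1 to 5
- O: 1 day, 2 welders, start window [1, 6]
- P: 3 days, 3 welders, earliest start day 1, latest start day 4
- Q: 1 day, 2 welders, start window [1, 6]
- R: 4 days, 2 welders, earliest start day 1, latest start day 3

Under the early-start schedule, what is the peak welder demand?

Early-start schedule: M@1, N@1, O@1, P@1, Q@1, R@1.
Load per day: day 1: 17, day 2: 13, day 3: 9, day 4: 2, day 5: 0, day 6: 0.
Peak is 17.

17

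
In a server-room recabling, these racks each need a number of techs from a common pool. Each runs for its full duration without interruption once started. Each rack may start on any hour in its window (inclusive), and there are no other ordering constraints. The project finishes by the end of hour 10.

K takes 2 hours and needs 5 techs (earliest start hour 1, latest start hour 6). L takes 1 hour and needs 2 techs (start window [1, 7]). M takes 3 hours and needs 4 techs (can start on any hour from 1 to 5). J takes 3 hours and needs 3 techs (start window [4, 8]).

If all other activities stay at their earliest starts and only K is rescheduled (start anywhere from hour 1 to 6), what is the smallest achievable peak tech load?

K@1: h1:11  h2:9  h3:4  h4:3  h5:3  h6:3  h7:0  h8:0  h9:0  h10:0 → peak 11
K@2: h1:6  h2:9  h3:9  h4:3  h5:3  h6:3  h7:0  h8:0  h9:0  h10:0 → peak 9
K@3: h1:6  h2:4  h3:9  h4:8  h5:3  h6:3  h7:0  h8:0  h9:0  h10:0 → peak 9
K@4: h1:6  h2:4  h3:4  h4:8  h5:8  h6:3  h7:0  h8:0  h9:0  h10:0 → peak 8
K@5: h1:6  h2:4  h3:4  h4:3  h5:8  h6:8  h7:0  h8:0  h9:0  h10:0 → peak 8
K@6: h1:6  h2:4  h3:4  h4:3  h5:3  h6:8  h7:5  h8:0  h9:0  h10:0 → peak 8
Best is K@4, peak 8.

8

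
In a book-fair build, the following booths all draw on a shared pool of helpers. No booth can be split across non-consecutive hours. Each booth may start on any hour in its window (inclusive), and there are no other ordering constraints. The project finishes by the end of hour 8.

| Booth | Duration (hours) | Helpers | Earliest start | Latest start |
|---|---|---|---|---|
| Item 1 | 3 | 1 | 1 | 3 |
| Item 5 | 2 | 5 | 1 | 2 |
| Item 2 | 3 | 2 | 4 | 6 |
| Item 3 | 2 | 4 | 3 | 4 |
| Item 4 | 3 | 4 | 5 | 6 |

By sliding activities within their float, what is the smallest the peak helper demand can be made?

Schedule Item 1@1, Item 5@1, Item 2@4, Item 3@3, Item 4@5: h1:6  h2:6  h3:5  h4:6  h5:6  h6:6  h7:4  h8:0 — peak 6.

6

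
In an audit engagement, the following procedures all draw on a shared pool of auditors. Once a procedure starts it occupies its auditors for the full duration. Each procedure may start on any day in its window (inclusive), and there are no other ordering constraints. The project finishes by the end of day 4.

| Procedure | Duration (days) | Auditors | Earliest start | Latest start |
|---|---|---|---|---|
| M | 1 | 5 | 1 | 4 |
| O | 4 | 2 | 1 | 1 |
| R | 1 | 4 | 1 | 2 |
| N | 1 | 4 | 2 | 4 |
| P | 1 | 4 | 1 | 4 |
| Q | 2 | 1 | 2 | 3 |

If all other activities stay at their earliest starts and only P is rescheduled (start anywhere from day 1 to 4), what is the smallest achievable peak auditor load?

11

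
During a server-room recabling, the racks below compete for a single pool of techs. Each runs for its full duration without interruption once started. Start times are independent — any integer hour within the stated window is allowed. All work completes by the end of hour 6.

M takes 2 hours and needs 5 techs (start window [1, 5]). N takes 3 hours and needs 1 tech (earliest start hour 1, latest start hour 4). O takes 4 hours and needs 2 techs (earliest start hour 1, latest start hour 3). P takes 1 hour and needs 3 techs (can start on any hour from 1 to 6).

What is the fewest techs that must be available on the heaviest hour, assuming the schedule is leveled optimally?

5

Early-start (M@1, N@1, O@1, P@1) gives peak 11: h1:11  h2:8  h3:3  h4:2  h5:0  h6:0.
Shift N→3, O→3, P→6.
Schedule M@1, N@3, O@3, P@6: h1:5  h2:5  h3:3  h4:3  h5:3  h6:5 — peak 5.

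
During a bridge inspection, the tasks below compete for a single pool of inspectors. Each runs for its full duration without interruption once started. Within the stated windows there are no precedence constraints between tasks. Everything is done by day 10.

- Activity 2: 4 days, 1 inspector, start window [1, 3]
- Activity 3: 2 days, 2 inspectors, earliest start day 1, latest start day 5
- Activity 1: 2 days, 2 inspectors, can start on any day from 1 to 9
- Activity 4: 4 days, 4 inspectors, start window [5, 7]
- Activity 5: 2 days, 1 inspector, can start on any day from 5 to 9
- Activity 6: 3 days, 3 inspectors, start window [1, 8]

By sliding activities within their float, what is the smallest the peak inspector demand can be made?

5

Early-start (Activity 2@1, Activity 3@1, Activity 1@1, Activity 4@5, Activity 5@5, Activity 6@1) gives peak 8: d1:8  d2:8  d3:4  d4:1  d5:5  d6:5  d7:4  d8:4  d9:0  d10:0.
Shift Activity 4→6, Activity 6→3.
Schedule Activity 2@1, Activity 3@1, Activity 1@1, Activity 4@6, Activity 5@5, Activity 6@3: d1:5  d2:5  d3:4  d4:4  d5:4  d6:5  d7:4  d8:4  d9:4  d10:0 — peak 5.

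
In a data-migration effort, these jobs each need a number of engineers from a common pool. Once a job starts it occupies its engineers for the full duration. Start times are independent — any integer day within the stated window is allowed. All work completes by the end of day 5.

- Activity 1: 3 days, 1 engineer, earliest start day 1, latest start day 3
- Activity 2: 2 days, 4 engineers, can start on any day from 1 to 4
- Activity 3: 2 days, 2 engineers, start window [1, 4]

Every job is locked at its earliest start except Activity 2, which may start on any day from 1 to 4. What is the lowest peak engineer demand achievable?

4

Activity 2@1: d1:7  d2:7  d3:1  d4:0  d5:0 → peak 7
Activity 2@2: d1:3  d2:7  d3:5  d4:0  d5:0 → peak 7
Activity 2@3: d1:3  d2:3  d3:5  d4:4  d5:0 → peak 5
Activity 2@4: d1:3  d2:3  d3:1  d4:4  d5:4 → peak 4
Best is Activity 2@4, peak 4.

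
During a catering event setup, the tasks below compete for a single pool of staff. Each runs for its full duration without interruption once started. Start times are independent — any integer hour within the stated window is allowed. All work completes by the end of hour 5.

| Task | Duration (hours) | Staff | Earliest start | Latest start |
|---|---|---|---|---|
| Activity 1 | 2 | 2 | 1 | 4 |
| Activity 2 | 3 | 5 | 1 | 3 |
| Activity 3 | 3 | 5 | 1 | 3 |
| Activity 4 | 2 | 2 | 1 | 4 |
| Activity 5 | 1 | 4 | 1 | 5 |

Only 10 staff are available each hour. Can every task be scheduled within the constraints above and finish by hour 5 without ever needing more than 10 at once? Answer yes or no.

Schedule Activity 1@1, Activity 2@1, Activity 3@3, Activity 4@1, Activity 5@4: h1:9  h2:9  h3:10  h4:9  h5:5 — peak 10 ≤ 10.

yes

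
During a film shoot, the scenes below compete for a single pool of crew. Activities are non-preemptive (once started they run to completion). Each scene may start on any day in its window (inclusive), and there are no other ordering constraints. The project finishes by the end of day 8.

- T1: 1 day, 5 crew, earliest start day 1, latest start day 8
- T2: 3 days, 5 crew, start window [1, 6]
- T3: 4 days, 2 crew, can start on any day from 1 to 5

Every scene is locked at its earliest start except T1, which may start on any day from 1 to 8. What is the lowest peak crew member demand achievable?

T1@1: d1:12  d2:7  d3:7  d4:2  d5:0  d6:0  d7:0  d8:0 → peak 12
T1@2: d1:7  d2:12  d3:7  d4:2  d5:0  d6:0  d7:0  d8:0 → peak 12
T1@3: d1:7  d2:7  d3:12  d4:2  d5:0  d6:0  d7:0  d8:0 → peak 12
T1@4: d1:7  d2:7  d3:7  d4:7  d5:0  d6:0  d7:0  d8:0 → peak 7
T1@5: d1:7  d2:7  d3:7  d4:2  d5:5  d6:0  d7:0  d8:0 → peak 7
T1@6: d1:7  d2:7  d3:7  d4:2  d5:0  d6:5  d7:0  d8:0 → peak 7
T1@7: d1:7  d2:7  d3:7  d4:2  d5:0  d6:0  d7:5  d8:0 → peak 7
T1@8: d1:7  d2:7  d3:7  d4:2  d5:0  d6:0  d7:0  d8:5 → peak 7
Best is T1@4, peak 7.

7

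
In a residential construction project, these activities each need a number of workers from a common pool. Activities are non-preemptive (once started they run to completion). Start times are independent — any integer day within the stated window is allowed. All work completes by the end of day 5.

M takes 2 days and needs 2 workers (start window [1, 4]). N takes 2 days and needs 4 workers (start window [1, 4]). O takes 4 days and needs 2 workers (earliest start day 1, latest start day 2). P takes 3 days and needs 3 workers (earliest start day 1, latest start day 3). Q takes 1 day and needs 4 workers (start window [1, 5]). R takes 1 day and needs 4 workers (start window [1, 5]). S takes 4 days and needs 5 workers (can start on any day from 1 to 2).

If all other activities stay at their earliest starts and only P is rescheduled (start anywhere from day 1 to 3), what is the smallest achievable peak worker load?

21

P@1: d1:24  d2:16  d3:10  d4:7  d5:0 → peak 24
P@2: d1:21  d2:16  d3:10  d4:10  d5:0 → peak 21
P@3: d1:21  d2:13  d3:10  d4:10  d5:3 → peak 21
Best is P@2, peak 21.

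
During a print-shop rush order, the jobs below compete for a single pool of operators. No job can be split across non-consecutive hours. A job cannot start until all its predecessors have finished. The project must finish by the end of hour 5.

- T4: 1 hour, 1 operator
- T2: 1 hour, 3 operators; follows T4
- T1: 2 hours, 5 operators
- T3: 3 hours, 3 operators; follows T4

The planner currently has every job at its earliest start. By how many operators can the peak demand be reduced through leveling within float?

5

Early-start peak: h1:6  h2:11  h3:3  h4:3  h5:0 ⇒ 11.
Leveled (T4@1, T2@3, T1@1, T3@3): h1:6  h2:5  h3:6  h4:3  h5:3 ⇒ 6.
Reduction 11 − 6 = 5.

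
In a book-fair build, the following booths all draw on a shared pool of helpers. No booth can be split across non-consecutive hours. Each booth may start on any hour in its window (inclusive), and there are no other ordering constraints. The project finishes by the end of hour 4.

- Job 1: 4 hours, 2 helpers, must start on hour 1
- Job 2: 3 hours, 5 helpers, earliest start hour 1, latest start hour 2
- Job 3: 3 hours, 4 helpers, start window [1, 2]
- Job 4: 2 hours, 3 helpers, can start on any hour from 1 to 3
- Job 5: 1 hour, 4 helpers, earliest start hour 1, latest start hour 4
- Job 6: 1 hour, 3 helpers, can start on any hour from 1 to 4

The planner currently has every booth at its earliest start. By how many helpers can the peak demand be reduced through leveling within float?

7

Early-start peak: h1:21  h2:14  h3:11  h4:2 ⇒ 21.
Leveled (Job 1@1, Job 2@1, Job 3@1, Job 4@1, Job 5@4, Job 6@3): h1:14  h2:14  h3:14  h4:6 ⇒ 14.
Reduction 21 − 14 = 7.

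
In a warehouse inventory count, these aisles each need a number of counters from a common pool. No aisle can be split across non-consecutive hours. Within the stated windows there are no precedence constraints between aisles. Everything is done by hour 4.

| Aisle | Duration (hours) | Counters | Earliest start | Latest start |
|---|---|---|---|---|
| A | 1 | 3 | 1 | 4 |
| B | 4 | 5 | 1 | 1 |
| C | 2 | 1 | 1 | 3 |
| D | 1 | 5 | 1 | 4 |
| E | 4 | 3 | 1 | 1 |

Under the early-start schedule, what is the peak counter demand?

17

Early-start schedule: A@1, B@1, C@1, D@1, E@1.
Load per hour: hour 1: 17, hour 2: 9, hour 3: 8, hour 4: 8.
Peak is 17.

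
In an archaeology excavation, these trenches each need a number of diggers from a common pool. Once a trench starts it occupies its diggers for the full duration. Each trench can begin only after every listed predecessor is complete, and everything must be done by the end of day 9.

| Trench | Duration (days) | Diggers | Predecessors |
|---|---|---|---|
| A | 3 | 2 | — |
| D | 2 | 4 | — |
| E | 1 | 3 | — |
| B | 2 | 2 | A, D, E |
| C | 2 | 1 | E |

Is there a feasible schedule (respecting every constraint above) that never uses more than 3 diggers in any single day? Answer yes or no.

no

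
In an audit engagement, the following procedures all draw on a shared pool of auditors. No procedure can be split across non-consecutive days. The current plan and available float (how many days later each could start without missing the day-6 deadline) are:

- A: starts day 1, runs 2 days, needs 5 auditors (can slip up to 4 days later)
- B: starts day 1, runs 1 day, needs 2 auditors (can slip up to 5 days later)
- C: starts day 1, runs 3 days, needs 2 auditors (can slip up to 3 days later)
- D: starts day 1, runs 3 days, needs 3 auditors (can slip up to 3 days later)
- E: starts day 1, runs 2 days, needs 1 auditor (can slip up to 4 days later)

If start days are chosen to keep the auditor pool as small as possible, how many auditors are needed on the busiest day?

6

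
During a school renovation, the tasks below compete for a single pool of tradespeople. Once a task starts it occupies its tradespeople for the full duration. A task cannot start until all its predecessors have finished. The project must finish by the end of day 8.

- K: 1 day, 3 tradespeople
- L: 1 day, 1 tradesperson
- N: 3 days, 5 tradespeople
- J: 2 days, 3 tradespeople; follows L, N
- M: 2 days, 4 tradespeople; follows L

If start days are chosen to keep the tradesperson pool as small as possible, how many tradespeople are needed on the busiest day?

Early-start (K@1, L@1, N@1, J@4, M@2) gives peak 9: d1:9  d2:9  d3:9  d4:3  d5:3  d6:0  d7:0  d8:0.
Shift N→2, J→5, M→7.
Schedule K@1, L@1, N@2, J@5, M@7: d1:4  d2:5  d3:5  d4:5  d5:3  d6:3  d7:4  d8:4 — peak 5.
Total tradesperson-days = 33 over 8 days ⇒ peak ≥ ⌈33/8⌉ = 5, so 5 is optimal.

5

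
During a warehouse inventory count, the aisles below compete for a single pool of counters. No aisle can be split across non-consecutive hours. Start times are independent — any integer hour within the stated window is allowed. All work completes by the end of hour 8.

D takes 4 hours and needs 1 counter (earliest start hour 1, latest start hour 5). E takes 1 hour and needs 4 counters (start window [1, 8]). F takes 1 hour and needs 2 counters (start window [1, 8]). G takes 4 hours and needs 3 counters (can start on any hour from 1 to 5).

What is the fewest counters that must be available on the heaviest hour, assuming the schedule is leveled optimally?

4

Early-start (D@1, E@1, F@1, G@1) gives peak 10: h1:10  h2:4  h3:4  h4:4  h5:0  h6:0  h7:0  h8:0.
Shift E→5, F→6.
Schedule D@1, E@5, F@6, G@1: h1:4  h2:4  h3:4  h4:4  h5:4  h6:2  h7:0  h8:0 — peak 4.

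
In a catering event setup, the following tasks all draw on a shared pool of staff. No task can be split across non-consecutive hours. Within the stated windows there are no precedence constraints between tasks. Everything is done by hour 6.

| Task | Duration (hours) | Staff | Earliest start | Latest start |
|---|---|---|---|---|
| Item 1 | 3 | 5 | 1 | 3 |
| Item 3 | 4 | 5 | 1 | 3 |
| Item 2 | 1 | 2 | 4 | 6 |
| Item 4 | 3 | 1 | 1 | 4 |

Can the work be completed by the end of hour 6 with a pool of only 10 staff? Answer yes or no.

yes

Schedule Item 1@1, Item 3@1, Item 2@4, Item 4@4: h1:10  h2:10  h3:10  h4:8  h5:1  h6:1 — peak 10 ≤ 10.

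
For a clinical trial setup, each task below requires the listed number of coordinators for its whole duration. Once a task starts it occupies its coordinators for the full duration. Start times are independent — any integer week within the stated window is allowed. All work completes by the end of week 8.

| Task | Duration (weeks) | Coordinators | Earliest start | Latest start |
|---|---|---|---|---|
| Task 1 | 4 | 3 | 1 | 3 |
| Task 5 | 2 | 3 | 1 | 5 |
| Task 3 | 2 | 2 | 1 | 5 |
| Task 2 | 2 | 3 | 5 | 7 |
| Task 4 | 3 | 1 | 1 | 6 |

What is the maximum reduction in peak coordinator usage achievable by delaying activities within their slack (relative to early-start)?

Early-start peak: w1:9  w2:9  w3:4  w4:3  w5:3  w6:3  w7:0  w8:0 ⇒ 9.
Leveled (Task 1@1, Task 5@5, Task 3@1, Task 2@7, Task 4@3): w1:5  w2:5  w3:4  w4:4  w5:4  w6:3  w7:3  w8:3 ⇒ 5.
Reduction 9 − 5 = 4.

4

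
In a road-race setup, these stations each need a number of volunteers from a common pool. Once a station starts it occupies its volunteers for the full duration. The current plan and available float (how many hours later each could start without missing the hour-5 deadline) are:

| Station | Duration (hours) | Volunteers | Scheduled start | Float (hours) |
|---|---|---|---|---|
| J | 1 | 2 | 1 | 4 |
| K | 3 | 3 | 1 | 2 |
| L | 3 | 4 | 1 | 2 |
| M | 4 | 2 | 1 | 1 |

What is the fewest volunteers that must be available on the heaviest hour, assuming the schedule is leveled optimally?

9

Early-start (J@1, K@1, L@1, M@1) gives peak 11: h1:11  h2:9  h3:9  h4:2  h5:0.
Shift M→2.
Schedule J@1, K@1, L@1, M@2: h1:9  h2:9  h3:9  h4:2  h5:2 — peak 9.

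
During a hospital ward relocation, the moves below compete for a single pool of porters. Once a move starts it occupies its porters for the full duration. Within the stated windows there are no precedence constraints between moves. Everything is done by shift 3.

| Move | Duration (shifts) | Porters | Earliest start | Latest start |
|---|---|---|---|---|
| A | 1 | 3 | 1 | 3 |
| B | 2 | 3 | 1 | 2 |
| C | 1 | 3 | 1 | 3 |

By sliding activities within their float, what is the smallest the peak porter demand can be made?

6

Early-start (A@1, B@1, C@1) gives peak 9: s1:9  s2:3  s3:0.
Shift C→2.
Schedule A@1, B@1, C@2: s1:6  s2:6  s3:0 — peak 6.
No arrangement of the 18 feasible schedules does better.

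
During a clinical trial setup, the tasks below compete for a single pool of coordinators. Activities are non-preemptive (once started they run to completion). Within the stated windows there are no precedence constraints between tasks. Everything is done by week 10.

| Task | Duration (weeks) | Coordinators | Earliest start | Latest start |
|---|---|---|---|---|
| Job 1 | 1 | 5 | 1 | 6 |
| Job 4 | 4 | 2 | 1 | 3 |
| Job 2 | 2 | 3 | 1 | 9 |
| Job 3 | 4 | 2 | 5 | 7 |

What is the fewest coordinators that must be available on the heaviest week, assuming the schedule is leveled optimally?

Early-start (Job 1@1, Job 4@1, Job 2@1, Job 3@5) gives peak 10: w1:10  w2:5  w3:2  w4:2  w5:2  w6:2  w7:2  w8:2  w9:0  w10:0.
Shift Job 4→2, Job 2→2.
Schedule Job 1@1, Job 4@2, Job 2@2, Job 3@5: w1:5  w2:5  w3:5  w4:2  w5:4  w6:2  w7:2  w8:2  w9:0  w10:0 — peak 5.

5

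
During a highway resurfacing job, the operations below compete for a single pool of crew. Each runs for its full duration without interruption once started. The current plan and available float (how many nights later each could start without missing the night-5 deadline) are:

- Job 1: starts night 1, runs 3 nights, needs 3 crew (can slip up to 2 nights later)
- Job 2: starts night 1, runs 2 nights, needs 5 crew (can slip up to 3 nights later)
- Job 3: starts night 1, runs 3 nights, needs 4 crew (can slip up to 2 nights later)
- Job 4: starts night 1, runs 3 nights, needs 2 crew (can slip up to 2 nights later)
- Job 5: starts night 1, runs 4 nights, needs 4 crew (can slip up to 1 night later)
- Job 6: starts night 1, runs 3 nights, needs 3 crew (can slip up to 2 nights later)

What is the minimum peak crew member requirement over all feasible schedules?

Early-start (Job 1@1, Job 2@1, Job 3@1, Job 4@1, Job 5@1, Job 6@1) gives peak 21: n1:21  n2:21  n3:16  n4:4  n5:0.
Shift Job 4→3, Job 6→3.
Schedule Job 1@1, Job 2@1, Job 3@1, Job 4@3, Job 5@1, Job 6@3: n1:16  n2:16  n3:16  n4:9  n5:5 — peak 16.

16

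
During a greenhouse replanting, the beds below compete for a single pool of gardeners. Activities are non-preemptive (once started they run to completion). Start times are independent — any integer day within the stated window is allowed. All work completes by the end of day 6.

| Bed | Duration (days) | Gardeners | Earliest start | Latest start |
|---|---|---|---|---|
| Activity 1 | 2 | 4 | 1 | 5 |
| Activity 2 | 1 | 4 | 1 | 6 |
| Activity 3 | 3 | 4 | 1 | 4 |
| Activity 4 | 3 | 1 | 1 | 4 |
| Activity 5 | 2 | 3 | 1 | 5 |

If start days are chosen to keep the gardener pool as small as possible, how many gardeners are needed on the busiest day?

7

Early-start (Activity 1@1, Activity 2@1, Activity 3@1, Activity 4@1, Activity 5@1) gives peak 16: d1:16  d2:12  d3:5  d4:0  d5:0  d6:0.
Shift Activity 2→3, Activity 3→4, Activity 5→4.
Schedule Activity 1@1, Activity 2@3, Activity 3@4, Activity 4@1, Activity 5@4: d1:5  d2:5  d3:5  d4:7  d5:7  d6:4 — peak 7.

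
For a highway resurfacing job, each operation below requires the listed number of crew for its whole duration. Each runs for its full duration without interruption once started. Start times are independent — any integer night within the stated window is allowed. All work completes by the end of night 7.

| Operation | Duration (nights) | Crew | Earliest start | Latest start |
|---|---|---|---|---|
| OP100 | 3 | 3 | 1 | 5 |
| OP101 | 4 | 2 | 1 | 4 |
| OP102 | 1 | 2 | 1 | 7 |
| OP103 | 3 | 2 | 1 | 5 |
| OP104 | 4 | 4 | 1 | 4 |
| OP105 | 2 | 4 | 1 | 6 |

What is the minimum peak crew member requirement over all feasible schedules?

Early-start (OP100@1, OP101@1, OP102@1, OP103@1, OP104@1, OP105@1) gives peak 17: n1:17  n2:15  n3:11  n4:6  n5:0  n6:0  n7:0.
Shift OP103→2, OP104→4, OP105→5.
Schedule OP100@1, OP101@1, OP102@1, OP103@2, OP104@4, OP105@5: n1:7  n2:7  n3:7  n4:8  n5:8  n6:8  n7:4 — peak 8.

8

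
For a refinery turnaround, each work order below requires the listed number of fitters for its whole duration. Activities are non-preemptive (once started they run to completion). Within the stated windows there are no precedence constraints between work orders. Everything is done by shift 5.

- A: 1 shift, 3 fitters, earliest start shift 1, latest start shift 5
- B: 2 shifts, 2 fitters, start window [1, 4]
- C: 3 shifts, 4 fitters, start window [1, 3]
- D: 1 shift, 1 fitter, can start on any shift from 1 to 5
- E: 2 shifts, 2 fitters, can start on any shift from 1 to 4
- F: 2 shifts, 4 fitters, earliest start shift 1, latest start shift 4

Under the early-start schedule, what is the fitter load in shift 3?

4

At early start, shift 3 has: C.
Demand: 4 = 4.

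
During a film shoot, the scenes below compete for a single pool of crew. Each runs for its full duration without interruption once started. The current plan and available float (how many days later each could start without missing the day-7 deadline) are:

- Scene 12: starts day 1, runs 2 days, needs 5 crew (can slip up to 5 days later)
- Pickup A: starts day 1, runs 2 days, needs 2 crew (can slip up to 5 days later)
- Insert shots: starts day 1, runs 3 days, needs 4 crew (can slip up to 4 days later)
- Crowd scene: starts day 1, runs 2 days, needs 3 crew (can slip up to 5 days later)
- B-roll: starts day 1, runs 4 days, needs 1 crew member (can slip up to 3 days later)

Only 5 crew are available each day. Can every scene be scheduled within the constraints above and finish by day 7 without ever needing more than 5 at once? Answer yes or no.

no

Total crew member-days = 36; over 7 days the average is 36/7 > 5, so some day must exceed 5.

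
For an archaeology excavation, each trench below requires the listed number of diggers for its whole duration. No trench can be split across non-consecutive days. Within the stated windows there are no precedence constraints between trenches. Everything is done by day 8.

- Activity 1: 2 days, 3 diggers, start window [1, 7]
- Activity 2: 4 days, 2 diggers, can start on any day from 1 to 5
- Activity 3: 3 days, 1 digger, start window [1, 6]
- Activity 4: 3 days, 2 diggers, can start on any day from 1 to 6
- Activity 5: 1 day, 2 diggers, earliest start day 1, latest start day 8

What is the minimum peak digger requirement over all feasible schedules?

4

Early-start (Activity 1@1, Activity 2@1, Activity 3@1, Activity 4@1, Activity 5@1) gives peak 10: d1:10  d2:8  d3:5  d4:2  d5:0  d6:0  d7:0  d8:0.
Shift Activity 2→3, Activity 4→4, Activity 5→7.
Schedule Activity 1@1, Activity 2@3, Activity 3@1, Activity 4@4, Activity 5@7: d1:4  d2:4  d3:3  d4:4  d5:4  d6:4  d7:2  d8:0 — peak 4.
Total digger-days = 25 over 8 days ⇒ peak ≥ ⌈25/8⌉ = 4, so 4 is optimal.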